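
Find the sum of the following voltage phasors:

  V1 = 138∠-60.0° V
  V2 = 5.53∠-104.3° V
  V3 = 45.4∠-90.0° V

Step 1 — Convert each phasor to rectangular form:
  V1 = 138·(cos(-60.0°) + j·sin(-60.0°)) = 69 - j119.5 V
  V2 = 5.53·(cos(-104.3°) + j·sin(-104.3°)) = -1.366 - j5.359 V
  V3 = 45.4·(cos(-90.0°) + j·sin(-90.0°)) = 0 - j45.4 V
Step 2 — Sum components: V_total = 67.63 - j170.3 V.
Step 3 — Convert to polar: |V_total| = 183.2 V, ∠V_total = -68.3°.

V_total = 183.2∠-68.3° V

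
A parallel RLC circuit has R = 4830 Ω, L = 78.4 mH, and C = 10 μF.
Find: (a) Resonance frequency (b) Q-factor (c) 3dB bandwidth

Step 1 — Resonance: ω₀ = 1/√(LC) = 1/√(0.0784·1e-05) = 1129 rad/s.
Step 2 — f₀ = ω₀/(2π) = 179.7 Hz.
Step 3 — Parallel Q: Q = R/(ω₀L) = 4830/(1129·0.0784) = 54.55.
Step 4 — Bandwidth: Δω = ω₀/Q = 20.7 rad/s; BW = Δω/(2π) = 3.295 Hz.

(a) f₀ = 179.7 Hz  (b) Q = 54.55  (c) BW = 3.295 Hz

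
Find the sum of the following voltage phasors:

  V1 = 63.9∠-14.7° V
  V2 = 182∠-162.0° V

Step 1 — Convert each phasor to rectangular form:
  V1 = 63.9·(cos(-14.7°) + j·sin(-14.7°)) = 61.81 - j16.22 V
  V2 = 182·(cos(-162.0°) + j·sin(-162.0°)) = -173.1 - j56.24 V
Step 2 — Sum components: V_total = -111.3 - j72.46 V.
Step 3 — Convert to polar: |V_total| = 132.8 V, ∠V_total = -146.9°.

V_total = 132.8∠-146.9° V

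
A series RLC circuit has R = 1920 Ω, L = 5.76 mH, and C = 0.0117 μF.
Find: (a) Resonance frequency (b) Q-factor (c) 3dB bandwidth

Step 1 — Resonance condition Im(Z)=0 gives ω₀ = 1/√(LC).
Step 2 — ω₀ = 1/√(0.00576·1.17e-08) = 1.218e+05 rad/s.
Step 3 — f₀ = ω₀/(2π) = 1.939e+04 Hz.
Step 4 — Series Q: Q = ω₀L/R = 1.218e+05·0.00576/1920 = 0.3654.
Step 5 — 3dB bandwidth: Δω = ω₀/Q = 3.333e+05 rad/s; BW = Δω/(2π) = 5.305e+04 Hz.

(a) f₀ = 1.939e+04 Hz  (b) Q = 0.3654  (c) BW = 5.305e+04 Hz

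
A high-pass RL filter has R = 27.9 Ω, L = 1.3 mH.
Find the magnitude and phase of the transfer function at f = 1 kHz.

Step 1 — Angular frequency: ω = 2π·1000 = 6283 rad/s.
Step 2 — Transfer function: H(jω) = jωL/(R + jωL).
Step 3 — Numerator jωL = j·8.168; denominator R + jωL = 27.9 + j8.168.
Step 4 — H = 0.07894 + j0.2697.
Step 5 — Magnitude: |H| = 0.281 (-11.0 dB); phase: φ = 73.7°.

|H| = 0.281 (-11.0 dB), φ = 73.7°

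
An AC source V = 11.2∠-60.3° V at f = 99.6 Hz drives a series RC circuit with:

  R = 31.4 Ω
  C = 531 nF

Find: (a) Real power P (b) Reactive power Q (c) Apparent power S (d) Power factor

Step 1 — Angular frequency: ω = 2π·f = 2π·99.6 = 625.8 rad/s.
Step 2 — Component impedances:
  R: Z = R = 31.4 Ω
  C: Z = 1/(jωC) = -j/(ω·C) = 0 - j3009 Ω
Step 3 — Series combination: Z_total = R + C = 31.4 - j3009 Ω = 3009∠-89.4° Ω.
Step 4 — Source phasor: V = 11.2∠-60.3° V = 5.549 - j9.729 V.
Step 5 — Current: I = V / Z = 0.003252 + j0.00181 A = 0.003722∠29.1° A.
Step 6 — Complex power: S = V·I* = 0.0004349 - j0.04168 VA.
Step 7 — Real power: P = Re(S) = 0.0004349 W.
Step 8 — Reactive power: Q = Im(S) = -0.04168 VAR.
Step 9 — Apparent power: |S| = 0.04168 VA.
Step 10 — Power factor: PF = P/|S| = 0.01043 (leading).

(a) P = 0.0004349 W  (b) Q = -0.04168 VAR  (c) S = 0.04168 VA  (d) PF = 0.01043 (leading)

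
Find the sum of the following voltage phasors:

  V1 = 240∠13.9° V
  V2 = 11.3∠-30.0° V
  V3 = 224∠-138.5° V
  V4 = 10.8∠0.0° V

Step 1 — Convert each phasor to rectangular form:
  V1 = 240·(cos(13.9°) + j·sin(13.9°)) = 233 + j57.65 V
  V2 = 11.3·(cos(-30.0°) + j·sin(-30.0°)) = 9.786 - j5.65 V
  V3 = 224·(cos(-138.5°) + j·sin(-138.5°)) = -167.8 - j148.4 V
  V4 = 10.8·(cos(0.0°) + j·sin(0.0°)) = 10.8 V
Step 2 — Sum components: V_total = 85.79 - j96.42 V.
Step 3 — Convert to polar: |V_total| = 129.1 V, ∠V_total = -48.3°.

V_total = 129.1∠-48.3° V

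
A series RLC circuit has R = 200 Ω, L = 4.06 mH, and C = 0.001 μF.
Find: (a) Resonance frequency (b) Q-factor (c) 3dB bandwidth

Step 1 — Resonance condition Im(Z)=0 gives ω₀ = 1/√(LC).
Step 2 — ω₀ = 1/√(0.00406·1e-09) = 4.963e+05 rad/s.
Step 3 — f₀ = ω₀/(2π) = 7.899e+04 Hz.
Step 4 — Series Q: Q = ω₀L/R = 4.963e+05·0.00406/200 = 10.07.
Step 5 — 3dB bandwidth: Δω = ω₀/Q = 4.926e+04 rad/s; BW = Δω/(2π) = 7840 Hz.

(a) f₀ = 7.899e+04 Hz  (b) Q = 10.07  (c) BW = 7840 Hz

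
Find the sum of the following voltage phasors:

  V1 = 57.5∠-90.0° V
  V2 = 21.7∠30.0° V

Step 1 — Convert each phasor to rectangular form:
  V1 = 57.5·(cos(-90.0°) + j·sin(-90.0°)) = 0 - j57.5 V
  V2 = 21.7·(cos(30.0°) + j·sin(30.0°)) = 18.79 + j10.85 V
Step 2 — Sum components: V_total = 18.79 - j46.65 V.
Step 3 — Convert to polar: |V_total| = 50.29 V, ∠V_total = -68.1°.

V_total = 50.29∠-68.1° V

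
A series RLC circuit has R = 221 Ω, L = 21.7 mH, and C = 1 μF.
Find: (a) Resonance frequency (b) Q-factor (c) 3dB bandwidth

Step 1 — Resonance: ω₀ = 1/√(LC) = 1/√(0.0217·1e-06) = 6788 rad/s.
Step 2 — f₀ = ω₀/(2π) = 1080 Hz.
Step 3 — Series Q: Q = ω₀L/R = 6788·0.0217/221 = 0.6666.
Step 4 — Bandwidth: Δω = ω₀/Q = 1.018e+04 rad/s; BW = Δω/(2π) = 1621 Hz.

(a) f₀ = 1080 Hz  (b) Q = 0.6666  (c) BW = 1621 Hz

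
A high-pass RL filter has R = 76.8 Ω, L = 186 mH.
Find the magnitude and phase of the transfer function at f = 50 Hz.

Step 1 — Angular frequency: ω = 2π·50 = 314.2 rad/s.
Step 2 — Transfer function: H(jω) = jωL/(R + jωL).
Step 3 — Numerator jωL = j·58.43; denominator R + jωL = 76.8 + j58.43.
Step 4 — H = 0.3666 + j0.4819.
Step 5 — Magnitude: |H| = 0.6055 (-4.4 dB); phase: φ = 52.7°.

|H| = 0.6055 (-4.4 dB), φ = 52.7°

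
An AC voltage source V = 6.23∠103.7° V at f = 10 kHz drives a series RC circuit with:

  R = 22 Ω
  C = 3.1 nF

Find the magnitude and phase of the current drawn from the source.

Step 1 — Angular frequency: ω = 2π·f = 2π·1e+04 = 6.283e+04 rad/s.
Step 2 — Component impedances:
  R: Z = R = 22 Ω
  C: Z = 1/(jωC) = -j/(ω·C) = 0 - j5134 Ω
Step 3 — Series combination: Z_total = R + C = 22 - j5134 Ω = 5134∠-89.8° Ω.
Step 4 — Source phasor: V = 6.23∠103.7° V = -1.476 + j6.053 V.
Step 5 — Ohm's law: I = V / Z_total = (-1.476 + j6.053) / (22 - j5134) = -0.00118 - j0.0002823 A.
Step 6 — Convert to polar: |I| = 0.001213 A, ∠I = -166.5°.

I = 0.001213∠-166.5° A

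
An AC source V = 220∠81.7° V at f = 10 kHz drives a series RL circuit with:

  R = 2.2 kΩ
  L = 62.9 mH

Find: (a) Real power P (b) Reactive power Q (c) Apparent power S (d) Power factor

Step 1 — Angular frequency: ω = 2π·f = 2π·1e+04 = 6.283e+04 rad/s.
Step 2 — Component impedances:
  R: Z = R = 2200 Ω
  L: Z = jωL = j·6.283e+04·0.0629 = 0 + j3952 Ω
Step 3 — Series combination: Z_total = R + L = 2200 + j3952 Ω = 4523∠60.9° Ω.
Step 4 — Source phasor: V = 220∠81.7° V = 31.76 + j217.7 V.
Step 5 — Current: I = V / Z = 0.04547 + j0.01727 A = 0.04864∠20.8° A.
Step 6 — Complex power: S = V·I* = 5.204 + j9.349 VA.
Step 7 — Real power: P = Re(S) = 5.204 W.
Step 8 — Reactive power: Q = Im(S) = 9.349 VAR.
Step 9 — Apparent power: |S| = 10.7 VA.
Step 10 — Power factor: PF = P/|S| = 0.4864 (lagging).

(a) P = 5.204 W  (b) Q = 9.349 VAR  (c) S = 10.7 VA  (d) PF = 0.4864 (lagging)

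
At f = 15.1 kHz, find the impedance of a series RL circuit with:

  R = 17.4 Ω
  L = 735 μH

Step 1 — Angular frequency: ω = 2π·f = 2π·1.51e+04 = 9.488e+04 rad/s.
Step 2 — Component impedances:
  R: Z = R = 17.4 Ω
  L: Z = jωL = j·9.488e+04·0.000735 = 0 + j69.73 Ω
Step 3 — Series combination: Z_total = R + L = 17.4 + j69.73 Ω = 71.87∠76.0° Ω.

Z = 17.4 + j69.73 Ω = 71.87∠76.0° Ω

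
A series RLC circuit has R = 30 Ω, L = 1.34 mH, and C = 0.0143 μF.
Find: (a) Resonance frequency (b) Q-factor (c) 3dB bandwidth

Step 1 — Resonance condition Im(Z)=0 gives ω₀ = 1/√(LC).
Step 2 — ω₀ = 1/√(0.00134·1.43e-08) = 2.284e+05 rad/s.
Step 3 — f₀ = ω₀/(2π) = 3.636e+04 Hz.
Step 4 — Series Q: Q = ω₀L/R = 2.284e+05·0.00134/30 = 10.2.
Step 5 — 3dB bandwidth: Δω = ω₀/Q = 2.239e+04 rad/s; BW = Δω/(2π) = 3563 Hz.

(a) f₀ = 3.636e+04 Hz  (b) Q = 10.2  (c) BW = 3563 Hz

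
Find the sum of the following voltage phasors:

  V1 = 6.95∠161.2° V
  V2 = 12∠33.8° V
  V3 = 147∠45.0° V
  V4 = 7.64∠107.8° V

Step 1 — Convert each phasor to rectangular form:
  V1 = 6.95·(cos(161.2°) + j·sin(161.2°)) = -6.579 + j2.24 V
  V2 = 12·(cos(33.8°) + j·sin(33.8°)) = 9.972 + j6.676 V
  V3 = 147·(cos(45.0°) + j·sin(45.0°)) = 103.9 + j103.9 V
  V4 = 7.64·(cos(107.8°) + j·sin(107.8°)) = -2.336 + j7.274 V
Step 2 — Sum components: V_total = 105 + j120.1 V.
Step 3 — Convert to polar: |V_total| = 159.6 V, ∠V_total = 48.8°.

V_total = 159.6∠48.8° V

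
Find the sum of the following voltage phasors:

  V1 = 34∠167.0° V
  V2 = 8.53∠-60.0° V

Step 1 — Convert each phasor to rectangular form:
  V1 = 34·(cos(167.0°) + j·sin(167.0°)) = -33.13 + j7.648 V
  V2 = 8.53·(cos(-60.0°) + j·sin(-60.0°)) = 4.265 - j7.387 V
Step 2 — Sum components: V_total = -28.86 + j0.2611 V.
Step 3 — Convert to polar: |V_total| = 28.86 V, ∠V_total = 179.5°.

V_total = 28.86∠179.5° V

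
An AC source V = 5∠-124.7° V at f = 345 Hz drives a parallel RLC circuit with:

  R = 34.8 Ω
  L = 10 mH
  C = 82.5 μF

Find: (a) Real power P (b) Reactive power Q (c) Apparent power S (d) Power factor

Step 1 — Angular frequency: ω = 2π·f = 2π·345 = 2168 rad/s.
Step 2 — Component impedances:
  R: Z = R = 34.8 Ω
  L: Z = jωL = j·2168·0.01 = 0 + j21.68 Ω
  C: Z = 1/(jωC) = -j/(ω·C) = 0 - j5.592 Ω
Step 3 — Parallel combination: 1/Z_total = 1/R + 1/L + 1/C; Z_total = 1.559 - j7.198 Ω = 7.365∠-77.8° Ω.
Step 4 — Source phasor: V = 5∠-124.7° V = -2.846 - j4.111 V.
Step 5 — Current: I = V / Z = 0.4637 - j0.4959 A = 0.6789∠-46.9° A.
Step 6 — Complex power: S = V·I* = 0.7184 - j3.318 VA.
Step 7 — Real power: P = Re(S) = 0.7184 W.
Step 8 — Reactive power: Q = Im(S) = -3.318 VAR.
Step 9 — Apparent power: |S| = 3.394 VA.
Step 10 — Power factor: PF = P/|S| = 0.2116 (leading).

(a) P = 0.7184 W  (b) Q = -3.318 VAR  (c) S = 3.394 VA  (d) PF = 0.2116 (leading)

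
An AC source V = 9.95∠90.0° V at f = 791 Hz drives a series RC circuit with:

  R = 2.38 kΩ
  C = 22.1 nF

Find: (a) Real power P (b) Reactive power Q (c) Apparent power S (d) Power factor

Step 1 — Angular frequency: ω = 2π·f = 2π·791 = 4970 rad/s.
Step 2 — Component impedances:
  R: Z = R = 2380 Ω
  C: Z = 1/(jωC) = -j/(ω·C) = 0 - j9104 Ω
Step 3 — Series combination: Z_total = R + C = 2380 - j9104 Ω = 9410∠-75.4° Ω.
Step 4 — Source phasor: V = 9.95∠90.0° V = 0 + j9.95 V.
Step 5 — Current: I = V / Z = -0.001023 + j0.0002674 A = 0.001057∠165.4° A.
Step 6 — Complex power: S = V·I* = 0.002661 - j0.01018 VA.
Step 7 — Real power: P = Re(S) = 0.002661 W.
Step 8 — Reactive power: Q = Im(S) = -0.01018 VAR.
Step 9 — Apparent power: |S| = 0.01052 VA.
Step 10 — Power factor: PF = P/|S| = 0.2529 (leading).

(a) P = 0.002661 W  (b) Q = -0.01018 VAR  (c) S = 0.01052 VA  (d) PF = 0.2529 (leading)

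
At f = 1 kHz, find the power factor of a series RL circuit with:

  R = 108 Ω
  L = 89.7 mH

Step 1 — Angular frequency: ω = 2π·f = 2π·1000 = 6283 rad/s.
Step 2 — Component impedances:
  R: Z = R = 108 Ω
  L: Z = jωL = j·6283·0.0897 = 0 + j563.6 Ω
Step 3 — Series combination: Z_total = R + L = 108 + j563.6 Ω = 573.9∠79.2° Ω.
Step 4 — Power factor: PF = cos(φ) = Re(Z)/|Z| = 108/573.9 = 0.1882.
Step 5 — Type: Im(Z) = 563.6 ⇒ lagging (phase φ = 79.2°).

PF = 0.1882 (lagging, φ = 79.2°)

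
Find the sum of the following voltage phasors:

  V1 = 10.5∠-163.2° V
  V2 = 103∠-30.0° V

Step 1 — Convert each phasor to rectangular form:
  V1 = 10.5·(cos(-163.2°) + j·sin(-163.2°)) = -10.05 - j3.035 V
  V2 = 103·(cos(-30.0°) + j·sin(-30.0°)) = 89.2 - j51.5 V
Step 2 — Sum components: V_total = 79.15 - j54.53 V.
Step 3 — Convert to polar: |V_total| = 96.12 V, ∠V_total = -34.6°.

V_total = 96.12∠-34.6° V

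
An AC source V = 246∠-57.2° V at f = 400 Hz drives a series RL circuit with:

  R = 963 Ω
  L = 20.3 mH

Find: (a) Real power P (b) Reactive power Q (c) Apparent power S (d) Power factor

Step 1 — Angular frequency: ω = 2π·f = 2π·400 = 2513 rad/s.
Step 2 — Component impedances:
  R: Z = R = 963 Ω
  L: Z = jωL = j·2513·0.0203 = 0 + j51.02 Ω
Step 3 — Series combination: Z_total = R + L = 963 + j51.02 Ω = 964.4∠3.0° Ω.
Step 4 — Source phasor: V = 246∠-57.2° V = 133.3 - j206.8 V.
Step 5 — Current: I = V / Z = 0.1266 - j0.2214 A = 0.2551∠-60.2° A.
Step 6 — Complex power: S = V·I* = 62.67 + j3.32 VA.
Step 7 — Real power: P = Re(S) = 62.67 W.
Step 8 — Reactive power: Q = Im(S) = 3.32 VAR.
Step 9 — Apparent power: |S| = 62.75 VA.
Step 10 — Power factor: PF = P/|S| = 0.9986 (lagging).

(a) P = 62.67 W  (b) Q = 3.32 VAR  (c) S = 62.75 VA  (d) PF = 0.9986 (lagging)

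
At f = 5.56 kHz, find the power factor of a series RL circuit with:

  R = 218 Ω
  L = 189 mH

Step 1 — Angular frequency: ω = 2π·f = 2π·5560 = 3.493e+04 rad/s.
Step 2 — Component impedances:
  R: Z = R = 218 Ω
  L: Z = jωL = j·3.493e+04·0.189 = 0 + j6603 Ω
Step 3 — Series combination: Z_total = R + L = 218 + j6603 Ω = 6606∠88.1° Ω.
Step 4 — Power factor: PF = cos(φ) = Re(Z)/|Z| = 218/6606 = 0.033.
Step 5 — Type: Im(Z) = 6603 ⇒ lagging (phase φ = 88.1°).

PF = 0.033 (lagging, φ = 88.1°)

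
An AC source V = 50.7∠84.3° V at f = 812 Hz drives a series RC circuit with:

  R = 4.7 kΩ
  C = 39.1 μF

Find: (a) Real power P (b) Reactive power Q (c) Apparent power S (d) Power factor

Step 1 — Angular frequency: ω = 2π·f = 2π·812 = 5102 rad/s.
Step 2 — Component impedances:
  R: Z = R = 4700 Ω
  C: Z = 1/(jωC) = -j/(ω·C) = 0 - j5.013 Ω
Step 3 — Series combination: Z_total = R + C = 4700 - j5.013 Ω = 4700∠-0.1° Ω.
Step 4 — Source phasor: V = 50.7∠84.3° V = 5.036 + j50.45 V.
Step 5 — Current: I = V / Z = 0.00106 + j0.01074 A = 0.01079∠84.4° A.
Step 6 — Complex power: S = V·I* = 0.5469 - j0.0005833 VA.
Step 7 — Real power: P = Re(S) = 0.5469 W.
Step 8 — Reactive power: Q = Im(S) = -0.0005833 VAR.
Step 9 — Apparent power: |S| = 0.5469 VA.
Step 10 — Power factor: PF = P/|S| = 1 (leading).

(a) P = 0.5469 W  (b) Q = -0.0005833 VAR  (c) S = 0.5469 VA  (d) PF = 1 (leading)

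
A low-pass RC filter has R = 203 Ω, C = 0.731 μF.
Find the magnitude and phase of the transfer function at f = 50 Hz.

Step 1 — Angular frequency: ω = 2π·50 = 314.2 rad/s.
Step 2 — Transfer function: H(jω) = 1/(1 + jωRC).
Step 3 — Denominator: 1 + jωRC = 1 + j·314.2·203·7.31e-07 = 1 + j0.04662.
Step 4 — H = 0.9978 - j0.04652.
Step 5 — Magnitude: |H| = 0.9989 (-0.0 dB); phase: φ = -2.7°.

|H| = 0.9989 (-0.0 dB), φ = -2.7°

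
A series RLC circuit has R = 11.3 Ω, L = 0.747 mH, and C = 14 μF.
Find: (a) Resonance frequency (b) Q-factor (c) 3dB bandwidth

Step 1 — Resonance: ω₀ = 1/√(LC) = 1/√(0.000747·1.4e-05) = 9779 rad/s.
Step 2 — f₀ = ω₀/(2π) = 1556 Hz.
Step 3 — Series Q: Q = ω₀L/R = 9779·0.000747/11.3 = 0.6464.
Step 4 — Bandwidth: Δω = ω₀/Q = 1.513e+04 rad/s; BW = Δω/(2π) = 2408 Hz.

(a) f₀ = 1556 Hz  (b) Q = 0.6464  (c) BW = 2408 Hz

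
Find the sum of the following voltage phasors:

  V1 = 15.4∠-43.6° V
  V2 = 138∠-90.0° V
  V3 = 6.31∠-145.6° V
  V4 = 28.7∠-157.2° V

Step 1 — Convert each phasor to rectangular form:
  V1 = 15.4·(cos(-43.6°) + j·sin(-43.6°)) = 11.15 - j10.62 V
  V2 = 138·(cos(-90.0°) + j·sin(-90.0°)) = 0 - j138 V
  V3 = 6.31·(cos(-145.6°) + j·sin(-145.6°)) = -5.206 - j3.565 V
  V4 = 28.7·(cos(-157.2°) + j·sin(-157.2°)) = -26.46 - j11.12 V
Step 2 — Sum components: V_total = -20.51 - j163.3 V.
Step 3 — Convert to polar: |V_total| = 164.6 V, ∠V_total = -97.2°.

V_total = 164.6∠-97.2° V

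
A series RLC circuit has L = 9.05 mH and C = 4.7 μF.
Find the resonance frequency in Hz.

Step 1 — Resonance condition Im(Z)=0 gives ω₀ = 1/√(LC).
Step 2 — ω₀ = 1/√(0.00905·4.7e-06) = 4849 rad/s.
Step 3 — f₀ = ω₀/(2π) = 771.7 Hz.

f₀ = 771.7 Hz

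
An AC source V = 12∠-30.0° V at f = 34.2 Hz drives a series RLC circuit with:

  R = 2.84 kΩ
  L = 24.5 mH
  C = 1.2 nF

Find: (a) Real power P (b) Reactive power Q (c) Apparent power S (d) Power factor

Step 1 — Angular frequency: ω = 2π·f = 2π·34.2 = 214.9 rad/s.
Step 2 — Component impedances:
  R: Z = R = 2840 Ω
  L: Z = jωL = j·214.9·0.0245 = 0 + j5.265 Ω
  C: Z = 1/(jωC) = -j/(ω·C) = 0 - j3.878e+06 Ω
Step 3 — Series combination: Z_total = R + L + C = 2840 - j3.878e+06 Ω = 3.878e+06∠-90.0° Ω.
Step 4 — Source phasor: V = 12∠-30.0° V = 10.39 - j6 V.
Step 5 — Current: I = V / Z = 1.549e-06 + j2.679e-06 A = 3.094e-06∠60.0° A.
Step 6 — Complex power: S = V·I* = 2.719e-08 - j3.713e-05 VA.
Step 7 — Real power: P = Re(S) = 2.719e-08 W.
Step 8 — Reactive power: Q = Im(S) = -3.713e-05 VAR.
Step 9 — Apparent power: |S| = 3.713e-05 VA.
Step 10 — Power factor: PF = P/|S| = 0.0007323 (leading).

(a) P = 2.719e-08 W  (b) Q = -3.713e-05 VAR  (c) S = 3.713e-05 VA  (d) PF = 0.0007323 (leading)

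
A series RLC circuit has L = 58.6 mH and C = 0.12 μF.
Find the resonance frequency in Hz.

Step 1 — Resonance condition Im(Z)=0 gives ω₀ = 1/√(LC).
Step 2 — ω₀ = 1/√(0.0586·1.2e-07) = 1.193e+04 rad/s.
Step 3 — f₀ = ω₀/(2π) = 1898 Hz.

f₀ = 1898 Hz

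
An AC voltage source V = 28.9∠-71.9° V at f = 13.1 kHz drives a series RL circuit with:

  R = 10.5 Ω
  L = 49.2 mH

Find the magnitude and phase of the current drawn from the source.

Step 1 — Angular frequency: ω = 2π·f = 2π·1.31e+04 = 8.231e+04 rad/s.
Step 2 — Component impedances:
  R: Z = R = 10.5 Ω
  L: Z = jωL = j·8.231e+04·0.0492 = 0 + j4050 Ω
Step 3 — Series combination: Z_total = R + L = 10.5 + j4050 Ω = 4050∠89.9° Ω.
Step 4 — Source phasor: V = 28.9∠-71.9° V = 8.979 - j27.47 V.
Step 5 — Ohm's law: I = V / Z_total = (8.979 - j27.47) / (10.5 + j4050) = -0.006778 - j0.002235 A.
Step 6 — Convert to polar: |I| = 0.007136 A, ∠I = -161.8°.

I = 0.007136∠-161.8° A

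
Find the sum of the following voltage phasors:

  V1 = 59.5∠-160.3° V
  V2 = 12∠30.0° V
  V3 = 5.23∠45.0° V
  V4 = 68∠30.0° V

Step 1 — Convert each phasor to rectangular form:
  V1 = 59.5·(cos(-160.3°) + j·sin(-160.3°)) = -56.02 - j20.06 V
  V2 = 12·(cos(30.0°) + j·sin(30.0°)) = 10.39 + j6 V
  V3 = 5.23·(cos(45.0°) + j·sin(45.0°)) = 3.698 + j3.698 V
  V4 = 68·(cos(30.0°) + j·sin(30.0°)) = 58.89 + j34 V
Step 2 — Sum components: V_total = 16.96 + j23.64 V.
Step 3 — Convert to polar: |V_total| = 29.1 V, ∠V_total = 54.3°.

V_total = 29.1∠54.3° V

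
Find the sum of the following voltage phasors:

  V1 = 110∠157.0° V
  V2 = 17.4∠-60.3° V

Step 1 — Convert each phasor to rectangular form:
  V1 = 110·(cos(157.0°) + j·sin(157.0°)) = -101.3 + j42.98 V
  V2 = 17.4·(cos(-60.3°) + j·sin(-60.3°)) = 8.621 - j15.11 V
Step 2 — Sum components: V_total = -92.63 + j27.87 V.
Step 3 — Convert to polar: |V_total| = 96.74 V, ∠V_total = 163.3°.

V_total = 96.74∠163.3° V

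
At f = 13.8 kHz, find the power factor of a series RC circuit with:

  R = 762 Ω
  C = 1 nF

Step 1 — Angular frequency: ω = 2π·f = 2π·1.38e+04 = 8.671e+04 rad/s.
Step 2 — Component impedances:
  R: Z = R = 762 Ω
  C: Z = 1/(jωC) = -j/(ω·C) = 0 - j1.153e+04 Ω
Step 3 — Series combination: Z_total = R + C = 762 - j1.153e+04 Ω = 1.156e+04∠-86.2° Ω.
Step 4 — Power factor: PF = cos(φ) = Re(Z)/|Z| = 762/11558 = 0.06593.
Step 5 — Type: Im(Z) = -1.153e+04 ⇒ leading (phase φ = -86.2°).

PF = 0.06593 (leading, φ = -86.2°)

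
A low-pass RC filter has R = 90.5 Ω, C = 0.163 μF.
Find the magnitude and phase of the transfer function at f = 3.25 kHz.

Step 1 — Angular frequency: ω = 2π·3250 = 2.042e+04 rad/s.
Step 2 — Transfer function: H(jω) = 1/(1 + jωRC).
Step 3 — Denominator: 1 + jωRC = 1 + j·2.042e+04·90.5·1.63e-07 = 1 + j0.3012.
Step 4 — H = 0.9168 - j0.2762.
Step 5 — Magnitude: |H| = 0.9575 (-0.4 dB); phase: φ = -16.8°.

|H| = 0.9575 (-0.4 dB), φ = -16.8°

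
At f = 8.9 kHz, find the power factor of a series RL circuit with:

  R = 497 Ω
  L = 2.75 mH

Step 1 — Angular frequency: ω = 2π·f = 2π·8900 = 5.592e+04 rad/s.
Step 2 — Component impedances:
  R: Z = R = 497 Ω
  L: Z = jωL = j·5.592e+04·0.00275 = 0 + j153.8 Ω
Step 3 — Series combination: Z_total = R + L = 497 + j153.8 Ω = 520.2∠17.2° Ω.
Step 4 — Power factor: PF = cos(φ) = Re(Z)/|Z| = 497/520.25 = 0.9553.
Step 5 — Type: Im(Z) = 153.8 ⇒ lagging (phase φ = 17.2°).

PF = 0.9553 (lagging, φ = 17.2°)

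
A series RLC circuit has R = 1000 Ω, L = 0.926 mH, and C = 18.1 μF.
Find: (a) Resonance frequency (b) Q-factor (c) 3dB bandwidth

Step 1 — Resonance: ω₀ = 1/√(LC) = 1/√(0.000926·1.81e-05) = 7724 rad/s.
Step 2 — f₀ = ω₀/(2π) = 1229 Hz.
Step 3 — Series Q: Q = ω₀L/R = 7724·0.000926/1000 = 0.007153.
Step 4 — Bandwidth: Δω = ω₀/Q = 1.08e+06 rad/s; BW = Δω/(2π) = 1.719e+05 Hz.

(a) f₀ = 1229 Hz  (b) Q = 0.007153  (c) BW = 1.719e+05 Hz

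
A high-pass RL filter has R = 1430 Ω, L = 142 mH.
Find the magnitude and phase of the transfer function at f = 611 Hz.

Step 1 — Angular frequency: ω = 2π·611 = 3839 rad/s.
Step 2 — Transfer function: H(jω) = jωL/(R + jωL).
Step 3 — Numerator jωL = j·545.1; denominator R + jωL = 1430 + j545.1.
Step 4 — H = 0.1269 + j0.3328.
Step 5 — Magnitude: |H| = 0.3562 (-9.0 dB); phase: φ = 69.1°.

|H| = 0.3562 (-9.0 dB), φ = 69.1°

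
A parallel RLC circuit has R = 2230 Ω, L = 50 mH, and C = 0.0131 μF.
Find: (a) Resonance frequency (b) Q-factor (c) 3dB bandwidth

Step 1 — Resonance: ω₀ = 1/√(LC) = 1/√(0.05·1.31e-08) = 3.907e+04 rad/s.
Step 2 — f₀ = ω₀/(2π) = 6219 Hz.
Step 3 — Parallel Q: Q = R/(ω₀L) = 2230/(3.907e+04·0.05) = 1.141.
Step 4 — Bandwidth: Δω = ω₀/Q = 3.423e+04 rad/s; BW = Δω/(2π) = 5448 Hz.

(a) f₀ = 6219 Hz  (b) Q = 1.141  (c) BW = 5448 Hz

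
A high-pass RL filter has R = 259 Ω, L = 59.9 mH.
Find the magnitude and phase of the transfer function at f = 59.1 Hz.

Step 1 — Angular frequency: ω = 2π·59.1 = 371.3 rad/s.
Step 2 — Transfer function: H(jω) = jωL/(R + jωL).
Step 3 — Numerator jωL = j·22.24; denominator R + jωL = 259 + j22.24.
Step 4 — H = 0.007321 + j0.08525.
Step 5 — Magnitude: |H| = 0.08557 (-21.4 dB); phase: φ = 85.1°.

|H| = 0.08557 (-21.4 dB), φ = 85.1°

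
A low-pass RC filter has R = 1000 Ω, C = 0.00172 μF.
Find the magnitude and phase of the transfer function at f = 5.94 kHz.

Step 1 — Angular frequency: ω = 2π·5940 = 3.732e+04 rad/s.
Step 2 — Transfer function: H(jω) = 1/(1 + jωRC).
Step 3 — Denominator: 1 + jωRC = 1 + j·3.732e+04·1000·1.72e-09 = 1 + j0.06419.
Step 4 — H = 0.9959 - j0.06393.
Step 5 — Magnitude: |H| = 0.9979 (-0.0 dB); phase: φ = -3.7°.

|H| = 0.9979 (-0.0 dB), φ = -3.7°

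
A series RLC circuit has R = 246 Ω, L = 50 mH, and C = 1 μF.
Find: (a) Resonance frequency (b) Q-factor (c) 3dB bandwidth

Step 1 — Resonance: ω₀ = 1/√(LC) = 1/√(0.05·1e-06) = 4472 rad/s.
Step 2 — f₀ = ω₀/(2π) = 711.8 Hz.
Step 3 — Series Q: Q = ω₀L/R = 4472·0.05/246 = 0.909.
Step 4 — Bandwidth: Δω = ω₀/Q = 4920 rad/s; BW = Δω/(2π) = 783 Hz.

(a) f₀ = 711.8 Hz  (b) Q = 0.909  (c) BW = 783 Hz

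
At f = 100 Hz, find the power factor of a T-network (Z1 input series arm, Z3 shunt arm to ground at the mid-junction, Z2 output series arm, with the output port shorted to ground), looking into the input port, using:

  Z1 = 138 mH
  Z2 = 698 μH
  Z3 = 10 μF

Step 1 — Angular frequency: ω = 2π·f = 2π·100 = 628.3 rad/s.
Step 2 — Component impedances:
  Z1: Z = jωL = j·628.3·0.138 = 0 + j86.71 Ω
  Z2: Z = jωL = j·628.3·0.000698 = 0 + j0.4386 Ω
  Z3: Z = 1/(jωC) = -j/(ω·C) = 0 - j159.2 Ω
Step 3 — With the output port shorted to ground, the output series arm Z2 runs from the junction to ground; the shunt arm Z3 also runs from the junction to ground. They appear in parallel: Z3 || Z2 = 0 + j0.4398 Ω.
Step 4 — Series with input arm Z1: Z_in = Z1 + (Z3 || Z2) = 0 + j87.15 Ω = 87.15∠90.0° Ω.
Step 5 — Power factor: PF = cos(φ) = Re(Z)/|Z| = 0/87.15 = 0.
Step 6 — Type: Im(Z) = 87.15 ⇒ lagging (phase φ = 90.0°).

PF = 0 (lagging, φ = 90.0°)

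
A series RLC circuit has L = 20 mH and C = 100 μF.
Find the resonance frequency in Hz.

Step 1 — Resonance condition Im(Z)=0 gives ω₀ = 1/√(LC).
Step 2 — ω₀ = 1/√(0.02·0.0001) = 707.1 rad/s.
Step 3 — f₀ = ω₀/(2π) = 112.5 Hz.

f₀ = 112.5 Hz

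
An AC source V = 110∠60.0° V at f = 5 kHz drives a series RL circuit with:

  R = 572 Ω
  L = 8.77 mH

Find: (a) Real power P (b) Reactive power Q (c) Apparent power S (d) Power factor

Step 1 — Angular frequency: ω = 2π·f = 2π·5000 = 3.142e+04 rad/s.
Step 2 — Component impedances:
  R: Z = R = 572 Ω
  L: Z = jωL = j·3.142e+04·0.00877 = 0 + j275.5 Ω
Step 3 — Series combination: Z_total = R + L = 572 + j275.5 Ω = 634.9∠25.7° Ω.
Step 4 — Source phasor: V = 110∠60.0° V = 55 + j95.26 V.
Step 5 — Current: I = V / Z = 0.1432 + j0.09759 A = 0.1733∠34.3° A.
Step 6 — Complex power: S = V·I* = 17.17 + j8.27 VA.
Step 7 — Real power: P = Re(S) = 17.17 W.
Step 8 — Reactive power: Q = Im(S) = 8.27 VAR.
Step 9 — Apparent power: |S| = 19.06 VA.
Step 10 — Power factor: PF = P/|S| = 0.9009 (lagging).

(a) P = 17.17 W  (b) Q = 8.27 VAR  (c) S = 19.06 VA  (d) PF = 0.9009 (lagging)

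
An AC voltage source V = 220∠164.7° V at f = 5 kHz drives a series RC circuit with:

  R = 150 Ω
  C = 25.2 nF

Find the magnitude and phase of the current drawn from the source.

Step 1 — Angular frequency: ω = 2π·f = 2π·5000 = 3.142e+04 rad/s.
Step 2 — Component impedances:
  R: Z = R = 150 Ω
  C: Z = 1/(jωC) = -j/(ω·C) = 0 - j1263 Ω
Step 3 — Series combination: Z_total = R + C = 150 - j1263 Ω = 1272∠-83.2° Ω.
Step 4 — Source phasor: V = 220∠164.7° V = -212.2 + j58.05 V.
Step 5 — Ohm's law: I = V / Z_total = (-212.2 + j58.05) / (150 - j1263) = -0.06499 - j0.1603 A.
Step 6 — Convert to polar: |I| = 0.173 A, ∠I = -112.1°.

I = 0.173∠-112.1° A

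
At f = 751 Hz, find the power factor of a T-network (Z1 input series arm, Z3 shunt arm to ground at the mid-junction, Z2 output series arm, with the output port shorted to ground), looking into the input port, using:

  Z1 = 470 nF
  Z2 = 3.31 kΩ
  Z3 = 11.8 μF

Step 1 — Angular frequency: ω = 2π·f = 2π·751 = 4719 rad/s.
Step 2 — Component impedances:
  Z1: Z = 1/(jωC) = -j/(ω·C) = 0 - j450.9 Ω
  Z2: Z = R = 3310 Ω
  Z3: Z = 1/(jωC) = -j/(ω·C) = 0 - j17.96 Ω
Step 3 — With the output port shorted to ground, the output series arm Z2 runs from the junction to ground; the shunt arm Z3 also runs from the junction to ground. They appear in parallel: Z3 || Z2 = 0.09744 - j17.96 Ω.
Step 4 — Series with input arm Z1: Z_in = Z1 + (Z3 || Z2) = 0.09744 - j468.9 Ω = 468.9∠-90.0° Ω.
Step 5 — Power factor: PF = cos(φ) = Re(Z)/|Z| = 0.09744/468.9 = 0.0002078.
Step 6 — Type: Im(Z) = -468.9 ⇒ leading (phase φ = -90.0°).

PF = 0.0002078 (leading, φ = -90.0°)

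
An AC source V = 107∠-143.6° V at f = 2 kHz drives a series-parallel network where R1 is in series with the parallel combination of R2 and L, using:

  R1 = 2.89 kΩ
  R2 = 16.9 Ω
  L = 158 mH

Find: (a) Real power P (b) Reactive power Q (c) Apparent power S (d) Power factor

Step 1 — Angular frequency: ω = 2π·f = 2π·2000 = 1.257e+04 rad/s.
Step 2 — Component impedances:
  R1: Z = R = 2890 Ω
  R2: Z = R = 16.9 Ω
  L: Z = jωL = j·1.257e+04·0.158 = 0 + j1985 Ω
Step 3 — Parallel branch: R2 || L = 1/(1/R2 + 1/L) = 16.9 + j0.1438 Ω.
Step 4 — Series with R1: Z_total = R1 + (R2 || L) = 2907 + j0.1438 Ω = 2907∠0.0° Ω.
Step 5 — Source phasor: V = 107∠-143.6° V = -86.12 - j63.5 V.
Step 6 — Current: I = V / Z = -0.02963 - j0.02184 A = 0.03681∠-143.6° A.
Step 7 — Complex power: S = V·I* = 3.939 + j0.0001949 VA.
Step 8 — Real power: P = Re(S) = 3.939 W.
Step 9 — Reactive power: Q = Im(S) = 0.0001949 VAR.
Step 10 — Apparent power: |S| = 3.939 VA.
Step 11 — Power factor: PF = P/|S| = 1 (lagging).

(a) P = 3.939 W  (b) Q = 0.0001949 VAR  (c) S = 3.939 VA  (d) PF = 1 (lagging)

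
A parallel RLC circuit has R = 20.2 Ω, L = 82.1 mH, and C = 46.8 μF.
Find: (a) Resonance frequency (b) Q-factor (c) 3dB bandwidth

Step 1 — Resonance: ω₀ = 1/√(LC) = 1/√(0.0821·4.68e-05) = 510.2 rad/s.
Step 2 — f₀ = ω₀/(2π) = 81.19 Hz.
Step 3 — Parallel Q: Q = R/(ω₀L) = 20.2/(510.2·0.0821) = 0.4823.
Step 4 — Bandwidth: Δω = ω₀/Q = 1058 rad/s; BW = Δω/(2π) = 168.4 Hz.

(a) f₀ = 81.19 Hz  (b) Q = 0.4823  (c) BW = 168.4 Hz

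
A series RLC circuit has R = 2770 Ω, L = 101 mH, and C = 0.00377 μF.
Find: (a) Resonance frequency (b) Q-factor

Step 1 — Resonance condition Im(Z)=0 gives ω₀ = 1/√(LC).
Step 2 — ω₀ = 1/√(0.101·3.77e-09) = 5.125e+04 rad/s.
Step 3 — f₀ = ω₀/(2π) = 8156 Hz.
Step 4 — Series Q: Q = ω₀L/R = 5.125e+04·0.101/2770 = 1.869.

(a) f₀ = 8156 Hz  (b) Q = 1.869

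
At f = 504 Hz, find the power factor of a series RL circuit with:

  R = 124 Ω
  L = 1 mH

Step 1 — Angular frequency: ω = 2π·f = 2π·504 = 3167 rad/s.
Step 2 — Component impedances:
  R: Z = R = 124 Ω
  L: Z = jωL = j·3167·0.001 = 0 + j3.167 Ω
Step 3 — Series combination: Z_total = R + L = 124 + j3.167 Ω = 124∠1.5° Ω.
Step 4 — Power factor: PF = cos(φ) = Re(Z)/|Z| = 124/124.04 = 0.9997.
Step 5 — Type: Im(Z) = 3.167 ⇒ lagging (phase φ = 1.5°).

PF = 0.9997 (lagging, φ = 1.5°)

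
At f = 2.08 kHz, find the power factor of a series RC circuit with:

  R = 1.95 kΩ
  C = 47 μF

Step 1 — Angular frequency: ω = 2π·f = 2π·2080 = 1.307e+04 rad/s.
Step 2 — Component impedances:
  R: Z = R = 1950 Ω
  C: Z = 1/(jωC) = -j/(ω·C) = 0 - j1.628 Ω
Step 3 — Series combination: Z_total = R + C = 1950 - j1.628 Ω = 1950∠-0.0° Ω.
Step 4 — Power factor: PF = cos(φ) = Re(Z)/|Z| = 1950/1950 = 1.
Step 5 — Type: Im(Z) = -1.628 ⇒ leading (phase φ = -0.0°).

PF = 1 (leading, φ = -0.0°)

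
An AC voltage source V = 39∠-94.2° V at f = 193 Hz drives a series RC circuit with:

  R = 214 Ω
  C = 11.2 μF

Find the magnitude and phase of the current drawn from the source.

Step 1 — Angular frequency: ω = 2π·f = 2π·193 = 1213 rad/s.
Step 2 — Component impedances:
  R: Z = R = 214 Ω
  C: Z = 1/(jωC) = -j/(ω·C) = 0 - j73.63 Ω
Step 3 — Series combination: Z_total = R + C = 214 - j73.63 Ω = 226.3∠-19.0° Ω.
Step 4 — Source phasor: V = 39∠-94.2° V = -2.856 - j38.9 V.
Step 5 — Ohm's law: I = V / Z_total = (-2.856 - j38.9) / (214 - j73.63) = 0.04398 - j0.1666 A.
Step 6 — Convert to polar: |I| = 0.1723 A, ∠I = -75.2°.

I = 0.1723∠-75.2° A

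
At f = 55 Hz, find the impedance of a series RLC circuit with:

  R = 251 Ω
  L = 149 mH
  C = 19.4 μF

Step 1 — Angular frequency: ω = 2π·f = 2π·55 = 345.6 rad/s.
Step 2 — Component impedances:
  R: Z = R = 251 Ω
  L: Z = jωL = j·345.6·0.149 = 0 + j51.49 Ω
  C: Z = 1/(jωC) = -j/(ω·C) = 0 - j149.2 Ω
Step 3 — Series combination: Z_total = R + L + C = 251 - j97.67 Ω = 269.3∠-21.3° Ω.

Z = 251 - j97.67 Ω = 269.3∠-21.3° Ω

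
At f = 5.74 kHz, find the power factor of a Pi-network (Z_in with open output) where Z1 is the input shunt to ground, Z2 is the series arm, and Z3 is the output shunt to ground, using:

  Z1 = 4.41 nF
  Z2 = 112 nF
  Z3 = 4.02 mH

Step 1 — Angular frequency: ω = 2π·f = 2π·5740 = 3.607e+04 rad/s.
Step 2 — Component impedances:
  Z1: Z = 1/(jωC) = -j/(ω·C) = 0 - j6287 Ω
  Z2: Z = 1/(jωC) = -j/(ω·C) = 0 - j247.6 Ω
  Z3: Z = jωL = j·3.607e+04·0.00402 = 0 + j145 Ω
Step 3 — With open output, the series arm Z2 and the output shunt Z3 appear in series to ground: Z2 + Z3 = 0 - j102.6 Ω.
Step 4 — Parallel with input shunt Z1: Z_in = Z1 || (Z2 + Z3) = 0 - j100.9 Ω = 100.9∠-90.0° Ω.
Step 5 — Power factor: PF = cos(φ) = Re(Z)/|Z| = 0/100.9 = 0.
Step 6 — Type: Im(Z) = -100.9 ⇒ leading (phase φ = -90.0°).

PF = 0 (leading, φ = -90.0°)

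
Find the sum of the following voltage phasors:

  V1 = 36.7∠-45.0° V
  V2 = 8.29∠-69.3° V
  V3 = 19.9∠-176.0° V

Step 1 — Convert each phasor to rectangular form:
  V1 = 36.7·(cos(-45.0°) + j·sin(-45.0°)) = 25.95 - j25.95 V
  V2 = 8.29·(cos(-69.3°) + j·sin(-69.3°)) = 2.93 - j7.755 V
  V3 = 19.9·(cos(-176.0°) + j·sin(-176.0°)) = -19.85 - j1.388 V
Step 2 — Sum components: V_total = 9.03 - j35.09 V.
Step 3 — Convert to polar: |V_total| = 36.24 V, ∠V_total = -75.6°.

V_total = 36.24∠-75.6° V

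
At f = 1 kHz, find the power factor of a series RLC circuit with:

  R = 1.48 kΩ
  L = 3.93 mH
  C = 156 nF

Step 1 — Angular frequency: ω = 2π·f = 2π·1000 = 6283 rad/s.
Step 2 — Component impedances:
  R: Z = R = 1480 Ω
  L: Z = jωL = j·6283·0.00393 = 0 + j24.69 Ω
  C: Z = 1/(jωC) = -j/(ω·C) = 0 - j1020 Ω
Step 3 — Series combination: Z_total = R + L + C = 1480 - j995.5 Ω = 1784∠-33.9° Ω.
Step 4 — Power factor: PF = cos(φ) = Re(Z)/|Z| = 1480/1783.7 = 0.8297.
Step 5 — Type: Im(Z) = -995.5 ⇒ leading (phase φ = -33.9°).

PF = 0.8297 (leading, φ = -33.9°)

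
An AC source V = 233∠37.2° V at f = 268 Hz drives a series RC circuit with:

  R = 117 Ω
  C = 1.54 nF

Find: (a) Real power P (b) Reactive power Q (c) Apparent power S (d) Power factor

Step 1 — Angular frequency: ω = 2π·f = 2π·268 = 1684 rad/s.
Step 2 — Component impedances:
  R: Z = R = 117 Ω
  C: Z = 1/(jωC) = -j/(ω·C) = 0 - j3.856e+05 Ω
Step 3 — Series combination: Z_total = R + C = 117 - j3.856e+05 Ω = 3.856e+05∠-90.0° Ω.
Step 4 — Source phasor: V = 233∠37.2° V = 185.6 + j140.9 V.
Step 5 — Current: I = V / Z = -0.0003652 + j0.0004814 A = 0.0006042∠127.2° A.
Step 6 — Complex power: S = V·I* = 4.271e-05 - j0.1408 VA.
Step 7 — Real power: P = Re(S) = 4.271e-05 W.
Step 8 — Reactive power: Q = Im(S) = -0.1408 VAR.
Step 9 — Apparent power: |S| = 0.1408 VA.
Step 10 — Power factor: PF = P/|S| = 0.0003034 (leading).

(a) P = 4.271e-05 W  (b) Q = -0.1408 VAR  (c) S = 0.1408 VA  (d) PF = 0.0003034 (leading)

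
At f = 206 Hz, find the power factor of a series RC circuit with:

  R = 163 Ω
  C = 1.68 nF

Step 1 — Angular frequency: ω = 2π·f = 2π·206 = 1294 rad/s.
Step 2 — Component impedances:
  R: Z = R = 163 Ω
  C: Z = 1/(jωC) = -j/(ω·C) = 0 - j4.599e+05 Ω
Step 3 — Series combination: Z_total = R + C = 163 - j4.599e+05 Ω = 4.599e+05∠-90.0° Ω.
Step 4 — Power factor: PF = cos(φ) = Re(Z)/|Z| = 163/4.599e+05 = 0.0003544.
Step 5 — Type: Im(Z) = -4.599e+05 ⇒ leading (phase φ = -90.0°).

PF = 0.0003544 (leading, φ = -90.0°)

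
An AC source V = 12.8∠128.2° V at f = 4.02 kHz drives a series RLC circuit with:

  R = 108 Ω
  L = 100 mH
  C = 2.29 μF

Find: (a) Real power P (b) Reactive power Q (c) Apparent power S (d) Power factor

Step 1 — Angular frequency: ω = 2π·f = 2π·4020 = 2.526e+04 rad/s.
Step 2 — Component impedances:
  R: Z = R = 108 Ω
  L: Z = jωL = j·2.526e+04·0.1 = 0 + j2526 Ω
  C: Z = 1/(jωC) = -j/(ω·C) = 0 - j17.29 Ω
Step 3 — Series combination: Z_total = R + L + C = 108 + j2509 Ω = 2511∠87.5° Ω.
Step 4 — Source phasor: V = 12.8∠128.2° V = -7.916 + j10.06 V.
Step 5 — Current: I = V / Z = 0.003867 + j0.003322 A = 0.005098∠40.7° A.
Step 6 — Complex power: S = V·I* = 0.002807 + j0.06519 VA.
Step 7 — Real power: P = Re(S) = 0.002807 W.
Step 8 — Reactive power: Q = Im(S) = 0.06519 VAR.
Step 9 — Apparent power: |S| = 0.06525 VA.
Step 10 — Power factor: PF = P/|S| = 0.04301 (lagging).

(a) P = 0.002807 W  (b) Q = 0.06519 VAR  (c) S = 0.06525 VA  (d) PF = 0.04301 (lagging)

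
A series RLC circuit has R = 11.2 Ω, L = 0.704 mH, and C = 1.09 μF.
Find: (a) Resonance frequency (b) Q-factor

Step 1 — Resonance condition Im(Z)=0 gives ω₀ = 1/√(LC).
Step 2 — ω₀ = 1/√(0.000704·1.09e-06) = 3.61e+04 rad/s.
Step 3 — f₀ = ω₀/(2π) = 5745 Hz.
Step 4 — Series Q: Q = ω₀L/R = 3.61e+04·0.000704/11.2 = 2.269.

(a) f₀ = 5745 Hz  (b) Q = 2.269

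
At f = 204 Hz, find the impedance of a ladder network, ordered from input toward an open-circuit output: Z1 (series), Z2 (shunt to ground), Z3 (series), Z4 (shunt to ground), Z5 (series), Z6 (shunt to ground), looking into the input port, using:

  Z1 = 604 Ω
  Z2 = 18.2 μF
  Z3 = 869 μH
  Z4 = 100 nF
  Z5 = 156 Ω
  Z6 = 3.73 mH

Step 1 — Angular frequency: ω = 2π·f = 2π·204 = 1282 rad/s.
Step 2 — Component impedances:
  Z1: Z = R = 604 Ω
  Z2: Z = 1/(jωC) = -j/(ω·C) = 0 - j42.87 Ω
  Z3: Z = jωL = j·1282·0.000869 = 0 + j1.114 Ω
  Z4: Z = 1/(jωC) = -j/(ω·C) = 0 - j7802 Ω
  Z5: Z = R = 156 Ω
  Z6: Z = jωL = j·1282·0.00373 = 0 + j4.781 Ω
Step 3 — Ladder network (open output): work backward from the far end, alternating series and parallel combinations. Z_in = 615 - j40.03 Ω = 616.3∠-3.7° Ω.

Z = 615 - j40.03 Ω = 616.3∠-3.7° Ω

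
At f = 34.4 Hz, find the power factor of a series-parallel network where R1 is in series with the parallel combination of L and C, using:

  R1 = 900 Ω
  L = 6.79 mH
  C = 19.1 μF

Step 1 — Angular frequency: ω = 2π·f = 2π·34.4 = 216.1 rad/s.
Step 2 — Component impedances:
  R1: Z = R = 900 Ω
  L: Z = jωL = j·216.1·0.00679 = 0 + j1.468 Ω
  C: Z = 1/(jωC) = -j/(ω·C) = 0 - j242.2 Ω
Step 3 — Parallel branch: L || C = 1/(1/L + 1/C) = 0 + j1.477 Ω.
Step 4 — Series with R1: Z_total = R1 + (L || C) = 900 + j1.477 Ω = 900∠0.1° Ω.
Step 5 — Power factor: PF = cos(φ) = Re(Z)/|Z| = 900/900 = 1.
Step 6 — Type: Im(Z) = 1.477 ⇒ lagging (phase φ = 0.1°).

PF = 1 (lagging, φ = 0.1°)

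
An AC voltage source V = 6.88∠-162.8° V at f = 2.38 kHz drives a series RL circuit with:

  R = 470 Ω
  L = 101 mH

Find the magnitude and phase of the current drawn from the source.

Step 1 — Angular frequency: ω = 2π·f = 2π·2380 = 1.495e+04 rad/s.
Step 2 — Component impedances:
  R: Z = R = 470 Ω
  L: Z = jωL = j·1.495e+04·0.101 = 0 + j1510 Ω
Step 3 — Series combination: Z_total = R + L = 470 + j1510 Ω = 1582∠72.7° Ω.
Step 4 — Source phasor: V = 6.88∠-162.8° V = -6.572 - j2.034 V.
Step 5 — Ohm's law: I = V / Z_total = (-6.572 - j2.034) / (470 + j1510) = -0.002463 + j0.003585 A.
Step 6 — Convert to polar: |I| = 0.004349 A, ∠I = 124.5°.

I = 0.004349∠124.5° A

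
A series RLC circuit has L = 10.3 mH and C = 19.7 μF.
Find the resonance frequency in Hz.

Step 1 — Resonance condition Im(Z)=0 gives ω₀ = 1/√(LC).
Step 2 — ω₀ = 1/√(0.0103·1.97e-05) = 2220 rad/s.
Step 3 — f₀ = ω₀/(2π) = 353.3 Hz.

f₀ = 353.3 Hz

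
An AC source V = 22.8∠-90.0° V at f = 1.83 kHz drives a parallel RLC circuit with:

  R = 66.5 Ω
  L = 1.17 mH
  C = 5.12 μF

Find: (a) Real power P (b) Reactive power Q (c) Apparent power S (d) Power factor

Step 1 — Angular frequency: ω = 2π·f = 2π·1830 = 1.15e+04 rad/s.
Step 2 — Component impedances:
  R: Z = R = 66.5 Ω
  L: Z = jωL = j·1.15e+04·0.00117 = 0 + j13.45 Ω
  C: Z = 1/(jωC) = -j/(ω·C) = 0 - j16.99 Ω
Step 3 — Parallel combination: 1/Z_total = 1/R + 1/L + 1/C; Z_total = 32.32 + j33.24 Ω = 46.36∠45.8° Ω.
Step 4 — Source phasor: V = 22.8∠-90.0° V = 0 - j22.8 V.
Step 5 — Current: I = V / Z = -0.3525 - j0.3429 A = 0.4918∠-135.8° A.
Step 6 — Complex power: S = V·I* = 7.817 + j8.038 VA.
Step 7 — Real power: P = Re(S) = 7.817 W.
Step 8 — Reactive power: Q = Im(S) = 8.038 VAR.
Step 9 — Apparent power: |S| = 11.21 VA.
Step 10 — Power factor: PF = P/|S| = 0.6972 (lagging).

(a) P = 7.817 W  (b) Q = 8.038 VAR  (c) S = 11.21 VA  (d) PF = 0.6972 (lagging)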